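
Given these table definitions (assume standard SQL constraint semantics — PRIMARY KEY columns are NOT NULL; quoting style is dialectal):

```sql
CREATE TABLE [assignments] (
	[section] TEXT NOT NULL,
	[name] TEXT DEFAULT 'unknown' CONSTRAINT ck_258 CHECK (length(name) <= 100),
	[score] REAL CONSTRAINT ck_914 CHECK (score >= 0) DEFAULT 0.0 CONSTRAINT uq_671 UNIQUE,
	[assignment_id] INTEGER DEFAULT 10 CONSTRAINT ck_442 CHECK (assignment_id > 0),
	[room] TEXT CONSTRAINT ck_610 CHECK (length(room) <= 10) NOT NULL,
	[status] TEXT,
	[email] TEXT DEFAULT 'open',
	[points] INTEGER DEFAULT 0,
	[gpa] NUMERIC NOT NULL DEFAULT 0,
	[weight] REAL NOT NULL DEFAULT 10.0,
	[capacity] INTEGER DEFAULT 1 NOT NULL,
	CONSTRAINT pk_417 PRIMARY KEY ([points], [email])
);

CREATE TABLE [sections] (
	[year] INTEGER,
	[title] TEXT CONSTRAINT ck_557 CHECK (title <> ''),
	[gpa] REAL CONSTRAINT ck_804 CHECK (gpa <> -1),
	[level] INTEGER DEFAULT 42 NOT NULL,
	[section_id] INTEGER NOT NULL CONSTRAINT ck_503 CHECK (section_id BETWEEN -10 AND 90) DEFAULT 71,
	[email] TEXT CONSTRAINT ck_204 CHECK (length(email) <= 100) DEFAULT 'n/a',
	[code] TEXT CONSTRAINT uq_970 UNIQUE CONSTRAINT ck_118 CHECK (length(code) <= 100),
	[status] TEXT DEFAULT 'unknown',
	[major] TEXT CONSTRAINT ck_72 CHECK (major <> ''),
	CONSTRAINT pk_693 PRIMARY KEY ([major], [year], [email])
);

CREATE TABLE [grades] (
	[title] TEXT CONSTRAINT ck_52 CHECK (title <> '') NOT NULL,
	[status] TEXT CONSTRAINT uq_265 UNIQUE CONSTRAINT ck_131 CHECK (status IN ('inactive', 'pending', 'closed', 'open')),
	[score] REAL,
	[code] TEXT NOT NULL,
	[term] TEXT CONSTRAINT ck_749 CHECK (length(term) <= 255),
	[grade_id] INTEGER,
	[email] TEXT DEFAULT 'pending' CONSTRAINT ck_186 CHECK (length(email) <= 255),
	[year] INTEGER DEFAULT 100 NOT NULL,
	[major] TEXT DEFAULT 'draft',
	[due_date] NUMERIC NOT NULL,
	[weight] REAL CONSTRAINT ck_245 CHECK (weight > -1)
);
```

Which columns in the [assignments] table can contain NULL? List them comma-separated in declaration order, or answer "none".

name, score, assignment_id, status

- section: declared NOT NULL → not nullable.
- name: CHECK does not forbid NULL (a CHECK constraint passes when its expression is NULL) → nullable.
- score: CHECK does not forbid NULL (a CHECK constraint passes when its expression is NULL) → nullable.
- assignment_id: CHECK does not forbid NULL (a CHECK constraint passes when its expression is NULL) → nullable.
- room: declared NOT NULL → not nullable.
- status: no NOT NULL constraint applies → nullable.
- email: part of the PRIMARY KEY, which implies NOT NULL → not nullable.
- points: part of the PRIMARY KEY, which implies NOT NULL → not nullable.
- gpa: declared NOT NULL → not nullable.
- weight: declared NOT NULL → not nullable.
- capacity: declared NOT NULL → not nullable.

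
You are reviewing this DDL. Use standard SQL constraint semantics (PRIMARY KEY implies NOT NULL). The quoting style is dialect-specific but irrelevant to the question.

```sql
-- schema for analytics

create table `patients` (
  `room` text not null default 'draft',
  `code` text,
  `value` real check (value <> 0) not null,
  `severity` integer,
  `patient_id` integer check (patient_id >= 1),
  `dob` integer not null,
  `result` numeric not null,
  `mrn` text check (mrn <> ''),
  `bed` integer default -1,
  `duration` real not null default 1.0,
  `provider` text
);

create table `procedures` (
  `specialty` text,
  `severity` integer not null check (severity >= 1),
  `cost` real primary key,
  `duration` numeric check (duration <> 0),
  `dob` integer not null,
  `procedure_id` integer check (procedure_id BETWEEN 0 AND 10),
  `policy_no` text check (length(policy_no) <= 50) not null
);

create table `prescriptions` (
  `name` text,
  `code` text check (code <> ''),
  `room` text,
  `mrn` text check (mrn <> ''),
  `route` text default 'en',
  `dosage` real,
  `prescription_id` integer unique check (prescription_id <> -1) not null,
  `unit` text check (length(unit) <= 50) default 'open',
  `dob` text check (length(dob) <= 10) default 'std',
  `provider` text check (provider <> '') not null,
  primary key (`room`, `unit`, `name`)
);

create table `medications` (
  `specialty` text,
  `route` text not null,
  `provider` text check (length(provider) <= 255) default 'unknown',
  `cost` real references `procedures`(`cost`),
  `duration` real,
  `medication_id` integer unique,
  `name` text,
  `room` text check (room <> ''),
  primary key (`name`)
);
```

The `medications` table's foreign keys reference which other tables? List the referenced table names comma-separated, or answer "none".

procedures

- cost REFERENCES procedures(cost).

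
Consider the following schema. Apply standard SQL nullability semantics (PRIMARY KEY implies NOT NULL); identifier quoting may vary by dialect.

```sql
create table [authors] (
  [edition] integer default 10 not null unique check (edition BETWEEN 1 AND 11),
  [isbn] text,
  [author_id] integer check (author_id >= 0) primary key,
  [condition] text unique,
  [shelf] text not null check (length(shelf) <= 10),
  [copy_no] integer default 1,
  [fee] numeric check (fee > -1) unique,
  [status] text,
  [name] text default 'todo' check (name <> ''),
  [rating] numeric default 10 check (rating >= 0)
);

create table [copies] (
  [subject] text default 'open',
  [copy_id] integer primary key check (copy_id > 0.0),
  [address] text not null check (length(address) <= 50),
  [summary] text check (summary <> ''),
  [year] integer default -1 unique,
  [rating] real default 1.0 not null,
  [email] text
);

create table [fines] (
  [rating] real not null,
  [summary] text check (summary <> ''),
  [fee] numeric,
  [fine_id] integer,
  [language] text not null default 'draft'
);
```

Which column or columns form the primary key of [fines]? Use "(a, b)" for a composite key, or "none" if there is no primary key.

none

No column is declared PRIMARY KEY inline, and there is no table-level PRIMARY KEY clause in fines.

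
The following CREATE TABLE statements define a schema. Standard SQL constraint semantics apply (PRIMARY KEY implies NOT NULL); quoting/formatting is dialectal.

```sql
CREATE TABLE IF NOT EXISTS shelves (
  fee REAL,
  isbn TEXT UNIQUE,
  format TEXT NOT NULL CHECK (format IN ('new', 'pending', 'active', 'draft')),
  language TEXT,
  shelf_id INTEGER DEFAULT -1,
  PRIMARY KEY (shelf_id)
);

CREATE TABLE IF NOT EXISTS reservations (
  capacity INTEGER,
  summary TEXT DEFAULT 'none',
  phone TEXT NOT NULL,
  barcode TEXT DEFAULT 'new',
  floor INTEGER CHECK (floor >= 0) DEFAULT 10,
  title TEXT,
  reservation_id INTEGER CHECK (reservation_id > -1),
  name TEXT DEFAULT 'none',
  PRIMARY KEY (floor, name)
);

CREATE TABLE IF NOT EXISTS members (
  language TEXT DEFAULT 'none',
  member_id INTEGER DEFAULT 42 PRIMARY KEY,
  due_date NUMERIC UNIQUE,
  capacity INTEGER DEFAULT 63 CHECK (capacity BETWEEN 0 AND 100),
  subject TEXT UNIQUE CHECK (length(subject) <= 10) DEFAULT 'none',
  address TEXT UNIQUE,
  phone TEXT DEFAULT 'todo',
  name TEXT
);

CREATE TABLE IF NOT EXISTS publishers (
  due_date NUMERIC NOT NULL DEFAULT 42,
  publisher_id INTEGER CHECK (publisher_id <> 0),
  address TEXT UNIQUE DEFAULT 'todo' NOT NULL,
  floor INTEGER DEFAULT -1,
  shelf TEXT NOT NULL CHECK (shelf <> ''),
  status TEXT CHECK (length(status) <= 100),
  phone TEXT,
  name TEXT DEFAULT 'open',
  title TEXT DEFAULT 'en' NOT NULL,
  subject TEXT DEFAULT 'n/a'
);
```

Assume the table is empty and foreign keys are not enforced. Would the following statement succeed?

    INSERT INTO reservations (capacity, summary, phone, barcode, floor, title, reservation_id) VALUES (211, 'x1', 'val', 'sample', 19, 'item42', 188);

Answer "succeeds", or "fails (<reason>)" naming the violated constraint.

succeeds

NOT NULL columns: floor is supplied; name defaults to 'none'; phone is supplied.
CHECK constraints: 19 satisfies (floor >= 0); 188 satisfies (reservation_id > -1).
No constraint is violated.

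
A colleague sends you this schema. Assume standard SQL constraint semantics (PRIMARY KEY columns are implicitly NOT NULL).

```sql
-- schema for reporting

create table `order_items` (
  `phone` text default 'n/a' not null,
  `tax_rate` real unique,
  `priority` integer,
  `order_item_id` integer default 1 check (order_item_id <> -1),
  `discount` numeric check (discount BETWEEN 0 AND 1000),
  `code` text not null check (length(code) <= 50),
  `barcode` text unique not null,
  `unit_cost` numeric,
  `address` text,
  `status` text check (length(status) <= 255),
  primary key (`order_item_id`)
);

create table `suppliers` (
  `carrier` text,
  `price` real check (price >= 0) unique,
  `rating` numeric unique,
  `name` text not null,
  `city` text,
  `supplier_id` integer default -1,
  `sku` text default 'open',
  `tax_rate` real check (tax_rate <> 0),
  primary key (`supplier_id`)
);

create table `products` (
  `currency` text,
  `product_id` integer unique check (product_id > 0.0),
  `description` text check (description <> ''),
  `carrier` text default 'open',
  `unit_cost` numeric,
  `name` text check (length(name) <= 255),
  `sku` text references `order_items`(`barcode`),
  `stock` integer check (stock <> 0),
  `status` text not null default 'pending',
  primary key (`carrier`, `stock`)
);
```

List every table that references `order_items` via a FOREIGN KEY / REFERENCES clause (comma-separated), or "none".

- products.sku references order_items(barcode).

products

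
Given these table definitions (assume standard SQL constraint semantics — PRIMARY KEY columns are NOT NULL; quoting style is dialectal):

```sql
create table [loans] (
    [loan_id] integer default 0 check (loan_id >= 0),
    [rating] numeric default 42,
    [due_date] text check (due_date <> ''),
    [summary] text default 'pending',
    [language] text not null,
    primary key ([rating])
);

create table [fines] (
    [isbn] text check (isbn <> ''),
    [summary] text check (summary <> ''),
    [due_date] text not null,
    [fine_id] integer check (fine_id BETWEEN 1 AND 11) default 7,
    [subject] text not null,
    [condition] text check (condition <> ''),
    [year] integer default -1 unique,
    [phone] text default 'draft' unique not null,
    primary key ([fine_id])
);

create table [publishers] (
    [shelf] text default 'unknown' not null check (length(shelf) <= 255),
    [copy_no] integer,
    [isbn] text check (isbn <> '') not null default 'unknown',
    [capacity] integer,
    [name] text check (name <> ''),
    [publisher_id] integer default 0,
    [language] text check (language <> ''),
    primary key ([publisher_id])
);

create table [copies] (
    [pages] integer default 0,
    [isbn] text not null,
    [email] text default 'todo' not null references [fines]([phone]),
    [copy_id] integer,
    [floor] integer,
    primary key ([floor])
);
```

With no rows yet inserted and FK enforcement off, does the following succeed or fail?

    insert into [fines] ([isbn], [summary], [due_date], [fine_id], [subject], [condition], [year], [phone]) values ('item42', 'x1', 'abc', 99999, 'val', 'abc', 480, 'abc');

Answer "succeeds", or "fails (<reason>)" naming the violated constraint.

The value 99999 for fine_id violates CHECK (fine_id BETWEEN 1 AND 11).

fails (CHECK on fine_id)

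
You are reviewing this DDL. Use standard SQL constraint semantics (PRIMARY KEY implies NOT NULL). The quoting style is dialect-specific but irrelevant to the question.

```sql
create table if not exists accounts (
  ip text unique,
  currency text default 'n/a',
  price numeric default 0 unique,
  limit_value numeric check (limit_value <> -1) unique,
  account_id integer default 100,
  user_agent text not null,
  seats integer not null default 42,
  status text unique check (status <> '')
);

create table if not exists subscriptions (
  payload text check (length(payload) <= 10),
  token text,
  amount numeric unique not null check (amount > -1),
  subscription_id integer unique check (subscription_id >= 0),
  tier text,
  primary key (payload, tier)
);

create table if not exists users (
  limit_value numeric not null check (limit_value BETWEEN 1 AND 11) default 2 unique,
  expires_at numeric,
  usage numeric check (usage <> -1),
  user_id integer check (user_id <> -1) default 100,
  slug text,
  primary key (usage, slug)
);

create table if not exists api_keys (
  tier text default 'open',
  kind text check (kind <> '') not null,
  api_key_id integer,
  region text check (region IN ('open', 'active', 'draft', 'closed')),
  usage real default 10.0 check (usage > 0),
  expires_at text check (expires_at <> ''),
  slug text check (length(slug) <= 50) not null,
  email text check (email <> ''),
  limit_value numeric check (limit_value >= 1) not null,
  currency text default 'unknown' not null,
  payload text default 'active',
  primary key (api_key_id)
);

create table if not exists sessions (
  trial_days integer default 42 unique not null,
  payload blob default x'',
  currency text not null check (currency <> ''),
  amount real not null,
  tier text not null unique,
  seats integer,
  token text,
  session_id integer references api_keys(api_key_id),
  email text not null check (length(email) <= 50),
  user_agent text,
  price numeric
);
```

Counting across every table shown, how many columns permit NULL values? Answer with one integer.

accounts: 6 nullable (ip, currency, price, limit_value, account_id, status — PK none and explicit NOT NULL columns excluded).
subscriptions: 2 nullable (token, subscription_id — PK (payload, tier) and explicit NOT NULL columns excluded).
users: 2 nullable (expires_at, user_id — PK (usage, slug) and explicit NOT NULL columns excluded).
api_keys: 6 nullable (tier, region, usage, expires_at, email, payload — PK (api_key_id) and explicit NOT NULL columns excluded).
sessions: 6 nullable (payload, seats, token, session_id, user_agent, price — PK none and explicit NOT NULL columns excluded).
Total: 6 + 2 + 2 + 6 + 6 = 22.

22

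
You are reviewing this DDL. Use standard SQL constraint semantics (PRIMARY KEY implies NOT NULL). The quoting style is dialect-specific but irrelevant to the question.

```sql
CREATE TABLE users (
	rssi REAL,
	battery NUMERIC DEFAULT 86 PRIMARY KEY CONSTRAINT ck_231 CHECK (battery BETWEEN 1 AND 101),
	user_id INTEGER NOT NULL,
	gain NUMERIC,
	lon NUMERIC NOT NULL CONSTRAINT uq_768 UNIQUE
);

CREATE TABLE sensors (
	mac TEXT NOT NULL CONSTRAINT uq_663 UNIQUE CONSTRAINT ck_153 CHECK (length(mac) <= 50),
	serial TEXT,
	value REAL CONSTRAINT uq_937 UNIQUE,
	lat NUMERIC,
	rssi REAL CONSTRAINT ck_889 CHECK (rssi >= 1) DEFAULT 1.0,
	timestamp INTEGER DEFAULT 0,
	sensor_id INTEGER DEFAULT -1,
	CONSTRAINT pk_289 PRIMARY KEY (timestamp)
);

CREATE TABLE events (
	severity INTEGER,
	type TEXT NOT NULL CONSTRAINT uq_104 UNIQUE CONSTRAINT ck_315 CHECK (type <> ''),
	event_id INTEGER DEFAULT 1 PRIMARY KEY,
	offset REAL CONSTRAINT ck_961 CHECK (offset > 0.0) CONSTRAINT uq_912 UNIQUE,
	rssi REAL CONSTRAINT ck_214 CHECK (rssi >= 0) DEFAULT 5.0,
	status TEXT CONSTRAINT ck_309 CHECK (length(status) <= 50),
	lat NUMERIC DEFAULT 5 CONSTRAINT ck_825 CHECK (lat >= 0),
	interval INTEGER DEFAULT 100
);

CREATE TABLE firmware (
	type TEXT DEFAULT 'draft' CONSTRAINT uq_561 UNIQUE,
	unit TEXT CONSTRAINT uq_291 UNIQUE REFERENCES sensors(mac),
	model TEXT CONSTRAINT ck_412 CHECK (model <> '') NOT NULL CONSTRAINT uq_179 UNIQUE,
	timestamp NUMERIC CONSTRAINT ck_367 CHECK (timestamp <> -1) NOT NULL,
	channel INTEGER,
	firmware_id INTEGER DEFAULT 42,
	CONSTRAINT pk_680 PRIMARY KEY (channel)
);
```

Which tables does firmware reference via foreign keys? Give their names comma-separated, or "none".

- unit REFERENCES sensors(mac).

sensors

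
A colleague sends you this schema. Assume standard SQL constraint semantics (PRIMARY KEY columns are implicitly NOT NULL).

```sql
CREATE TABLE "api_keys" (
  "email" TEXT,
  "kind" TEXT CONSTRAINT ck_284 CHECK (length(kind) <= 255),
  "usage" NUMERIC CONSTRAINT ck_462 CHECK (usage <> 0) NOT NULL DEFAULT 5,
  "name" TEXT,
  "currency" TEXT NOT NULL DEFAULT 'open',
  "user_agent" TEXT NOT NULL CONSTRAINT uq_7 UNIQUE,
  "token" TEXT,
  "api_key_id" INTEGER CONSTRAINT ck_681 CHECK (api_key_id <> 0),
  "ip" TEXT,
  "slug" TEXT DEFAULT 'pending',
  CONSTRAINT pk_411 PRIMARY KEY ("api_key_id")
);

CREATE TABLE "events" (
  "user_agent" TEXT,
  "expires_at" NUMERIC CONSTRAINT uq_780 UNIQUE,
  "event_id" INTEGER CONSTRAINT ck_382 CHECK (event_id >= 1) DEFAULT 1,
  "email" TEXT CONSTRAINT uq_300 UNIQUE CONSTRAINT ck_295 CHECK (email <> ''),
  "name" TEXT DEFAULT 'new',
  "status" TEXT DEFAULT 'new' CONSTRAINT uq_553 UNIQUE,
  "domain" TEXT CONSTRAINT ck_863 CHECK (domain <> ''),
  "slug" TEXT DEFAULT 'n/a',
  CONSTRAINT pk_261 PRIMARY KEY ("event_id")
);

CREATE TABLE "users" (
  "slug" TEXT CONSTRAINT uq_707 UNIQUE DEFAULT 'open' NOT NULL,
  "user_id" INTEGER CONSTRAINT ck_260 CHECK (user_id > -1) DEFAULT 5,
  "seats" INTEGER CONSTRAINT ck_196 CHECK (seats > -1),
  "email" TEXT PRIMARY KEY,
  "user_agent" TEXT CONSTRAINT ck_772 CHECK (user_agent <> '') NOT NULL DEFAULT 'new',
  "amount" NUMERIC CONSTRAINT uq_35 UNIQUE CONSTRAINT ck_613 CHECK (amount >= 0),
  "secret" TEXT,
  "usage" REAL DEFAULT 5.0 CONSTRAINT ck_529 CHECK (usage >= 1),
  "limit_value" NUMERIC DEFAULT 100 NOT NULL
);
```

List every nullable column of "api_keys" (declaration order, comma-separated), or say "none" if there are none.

email, kind, name, token, ip, slug

- email: no NOT NULL constraint applies → nullable.
- kind: CHECK does not forbid NULL (a CHECK constraint passes when its expression is NULL) → nullable.
- usage: declared NOT NULL → not nullable.
- name: no NOT NULL constraint applies → nullable.
- currency: declared NOT NULL → not nullable.
- user_agent: declared NOT NULL → not nullable.
- token: no NOT NULL constraint applies → nullable.
- api_key_id: part of the PRIMARY KEY, which implies NOT NULL → not nullable.
- ip: no NOT NULL constraint applies → nullable.
- slug: DEFAULT only fills an omitted column; an explicit NULL is still allowed → nullable.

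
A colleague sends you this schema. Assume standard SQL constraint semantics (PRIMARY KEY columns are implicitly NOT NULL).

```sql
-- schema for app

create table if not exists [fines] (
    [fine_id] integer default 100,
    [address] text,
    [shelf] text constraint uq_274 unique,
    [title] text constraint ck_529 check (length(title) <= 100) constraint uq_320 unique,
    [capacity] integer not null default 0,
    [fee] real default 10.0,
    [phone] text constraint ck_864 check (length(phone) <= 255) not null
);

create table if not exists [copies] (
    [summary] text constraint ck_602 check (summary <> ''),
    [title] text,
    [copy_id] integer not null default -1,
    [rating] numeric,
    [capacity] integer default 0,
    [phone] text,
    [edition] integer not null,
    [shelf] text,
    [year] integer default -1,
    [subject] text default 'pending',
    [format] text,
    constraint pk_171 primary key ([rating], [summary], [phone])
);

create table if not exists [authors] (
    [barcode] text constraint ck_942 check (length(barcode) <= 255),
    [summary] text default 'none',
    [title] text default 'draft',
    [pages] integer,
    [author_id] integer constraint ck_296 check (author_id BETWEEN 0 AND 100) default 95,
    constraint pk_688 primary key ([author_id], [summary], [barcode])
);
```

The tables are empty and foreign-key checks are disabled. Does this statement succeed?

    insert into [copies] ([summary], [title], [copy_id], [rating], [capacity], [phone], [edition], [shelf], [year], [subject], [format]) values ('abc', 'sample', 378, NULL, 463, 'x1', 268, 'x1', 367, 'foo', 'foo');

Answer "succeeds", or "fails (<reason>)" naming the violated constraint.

rating is explicitly set to NULL, but rating is part of the PRIMARY KEY (implied NOT NULL).

fails (NOT NULL on rating)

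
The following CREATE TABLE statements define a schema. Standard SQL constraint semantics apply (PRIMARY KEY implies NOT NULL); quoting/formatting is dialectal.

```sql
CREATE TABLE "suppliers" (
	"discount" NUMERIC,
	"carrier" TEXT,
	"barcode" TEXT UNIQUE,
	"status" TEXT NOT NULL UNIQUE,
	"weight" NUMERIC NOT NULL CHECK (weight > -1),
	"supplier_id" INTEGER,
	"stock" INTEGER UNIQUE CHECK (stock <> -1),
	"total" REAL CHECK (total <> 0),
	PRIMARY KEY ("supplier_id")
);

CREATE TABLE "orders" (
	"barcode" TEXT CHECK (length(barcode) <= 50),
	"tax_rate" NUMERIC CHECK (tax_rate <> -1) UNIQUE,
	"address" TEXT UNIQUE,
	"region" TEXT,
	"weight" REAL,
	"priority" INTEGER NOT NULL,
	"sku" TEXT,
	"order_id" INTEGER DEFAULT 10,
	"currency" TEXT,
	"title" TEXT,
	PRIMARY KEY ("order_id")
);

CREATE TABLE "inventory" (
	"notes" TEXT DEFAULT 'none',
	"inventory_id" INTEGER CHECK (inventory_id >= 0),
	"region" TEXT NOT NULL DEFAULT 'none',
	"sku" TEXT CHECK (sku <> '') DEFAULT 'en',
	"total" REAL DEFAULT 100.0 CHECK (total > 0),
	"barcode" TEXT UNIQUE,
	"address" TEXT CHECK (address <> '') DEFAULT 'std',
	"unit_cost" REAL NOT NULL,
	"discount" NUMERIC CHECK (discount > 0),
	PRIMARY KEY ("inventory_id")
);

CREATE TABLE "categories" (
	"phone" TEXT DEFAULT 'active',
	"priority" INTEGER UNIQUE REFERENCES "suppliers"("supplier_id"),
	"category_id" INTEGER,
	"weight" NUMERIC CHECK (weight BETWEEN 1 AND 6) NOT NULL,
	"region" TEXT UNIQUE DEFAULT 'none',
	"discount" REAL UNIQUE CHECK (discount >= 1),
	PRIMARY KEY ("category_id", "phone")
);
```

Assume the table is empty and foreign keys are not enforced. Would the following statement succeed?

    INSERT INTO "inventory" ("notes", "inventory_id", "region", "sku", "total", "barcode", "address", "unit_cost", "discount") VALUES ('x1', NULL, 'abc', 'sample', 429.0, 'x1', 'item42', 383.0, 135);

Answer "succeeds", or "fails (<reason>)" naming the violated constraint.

fails (NOT NULL on inventory_id)

inventory_id is explicitly set to NULL, but inventory_id is part of the PRIMARY KEY (implied NOT NULL).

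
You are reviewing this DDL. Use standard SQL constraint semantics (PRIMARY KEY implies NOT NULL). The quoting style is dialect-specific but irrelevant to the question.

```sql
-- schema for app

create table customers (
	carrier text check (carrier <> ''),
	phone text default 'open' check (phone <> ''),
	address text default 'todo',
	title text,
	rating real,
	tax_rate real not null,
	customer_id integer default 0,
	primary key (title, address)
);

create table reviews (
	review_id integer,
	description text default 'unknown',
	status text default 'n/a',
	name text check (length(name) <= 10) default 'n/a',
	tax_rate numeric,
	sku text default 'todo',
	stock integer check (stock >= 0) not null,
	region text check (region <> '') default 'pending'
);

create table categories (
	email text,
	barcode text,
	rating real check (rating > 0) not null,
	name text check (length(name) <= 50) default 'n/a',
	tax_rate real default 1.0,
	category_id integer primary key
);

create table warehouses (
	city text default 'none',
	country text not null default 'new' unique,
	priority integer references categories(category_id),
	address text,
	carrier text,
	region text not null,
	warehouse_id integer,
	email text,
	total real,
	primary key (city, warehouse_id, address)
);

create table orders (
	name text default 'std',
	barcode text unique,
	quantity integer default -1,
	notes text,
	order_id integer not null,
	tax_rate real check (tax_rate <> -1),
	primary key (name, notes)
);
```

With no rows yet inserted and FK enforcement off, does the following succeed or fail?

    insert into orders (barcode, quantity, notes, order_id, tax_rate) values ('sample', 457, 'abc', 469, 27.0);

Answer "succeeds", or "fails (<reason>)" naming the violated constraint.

NOT NULL columns: name defaults to 'std'; notes is supplied; order_id is supplied.
CHECK constraints: 27.0 satisfies (tax_rate <> -1).
No constraint is violated.

succeeds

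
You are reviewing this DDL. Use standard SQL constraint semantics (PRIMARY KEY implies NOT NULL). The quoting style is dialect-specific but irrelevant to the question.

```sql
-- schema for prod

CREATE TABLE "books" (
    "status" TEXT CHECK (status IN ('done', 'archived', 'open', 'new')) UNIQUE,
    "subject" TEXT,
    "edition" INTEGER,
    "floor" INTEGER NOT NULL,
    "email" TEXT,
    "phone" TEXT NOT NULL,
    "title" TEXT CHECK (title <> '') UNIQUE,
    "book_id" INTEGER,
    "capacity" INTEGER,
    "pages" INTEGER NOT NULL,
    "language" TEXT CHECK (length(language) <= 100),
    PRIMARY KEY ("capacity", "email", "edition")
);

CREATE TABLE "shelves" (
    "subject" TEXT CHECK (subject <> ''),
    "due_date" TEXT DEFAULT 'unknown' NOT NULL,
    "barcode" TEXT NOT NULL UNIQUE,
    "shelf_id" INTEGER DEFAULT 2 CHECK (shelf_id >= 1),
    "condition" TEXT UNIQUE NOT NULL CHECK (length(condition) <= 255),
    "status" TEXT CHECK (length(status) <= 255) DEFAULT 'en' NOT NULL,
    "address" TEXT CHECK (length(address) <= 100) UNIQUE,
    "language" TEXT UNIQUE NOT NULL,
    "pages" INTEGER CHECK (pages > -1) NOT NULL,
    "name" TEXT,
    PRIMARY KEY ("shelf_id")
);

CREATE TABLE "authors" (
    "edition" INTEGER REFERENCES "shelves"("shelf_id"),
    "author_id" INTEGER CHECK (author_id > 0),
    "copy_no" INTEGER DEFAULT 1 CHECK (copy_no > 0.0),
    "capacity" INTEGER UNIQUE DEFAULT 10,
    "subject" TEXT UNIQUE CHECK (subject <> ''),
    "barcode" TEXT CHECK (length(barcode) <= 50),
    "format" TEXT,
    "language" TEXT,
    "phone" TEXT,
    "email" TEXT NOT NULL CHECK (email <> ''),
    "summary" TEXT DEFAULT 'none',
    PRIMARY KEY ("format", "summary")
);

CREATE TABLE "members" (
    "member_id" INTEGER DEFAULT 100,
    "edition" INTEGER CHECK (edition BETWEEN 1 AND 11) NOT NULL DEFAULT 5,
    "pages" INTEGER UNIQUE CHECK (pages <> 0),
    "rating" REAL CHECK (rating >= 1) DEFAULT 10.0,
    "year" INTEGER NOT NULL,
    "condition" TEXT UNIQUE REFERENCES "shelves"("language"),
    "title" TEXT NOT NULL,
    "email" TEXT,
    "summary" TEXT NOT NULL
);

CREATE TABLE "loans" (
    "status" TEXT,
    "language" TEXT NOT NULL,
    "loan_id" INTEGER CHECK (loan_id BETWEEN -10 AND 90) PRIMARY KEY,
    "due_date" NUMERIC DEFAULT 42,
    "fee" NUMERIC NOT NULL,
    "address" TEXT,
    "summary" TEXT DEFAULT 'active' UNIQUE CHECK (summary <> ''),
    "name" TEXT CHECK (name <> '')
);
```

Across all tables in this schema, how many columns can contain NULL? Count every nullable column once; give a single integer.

books: 5 nullable (status, subject, title, book_id, language — PK (capacity, email, edition) and explicit NOT NULL columns excluded).
shelves: 3 nullable (subject, address, name — PK (shelf_id) and explicit NOT NULL columns excluded).
authors: 8 nullable (edition, author_id, copy_no, capacity, subject, barcode, language, phone — PK (format, summary) and explicit NOT NULL columns excluded).
members: 5 nullable (member_id, pages, rating, condition, email — PK none and explicit NOT NULL columns excluded).
loans: 5 nullable (status, due_date, address, summary, name — PK (loan_id) and explicit NOT NULL columns excluded).
Total: 5 + 3 + 8 + 5 + 5 = 26.

26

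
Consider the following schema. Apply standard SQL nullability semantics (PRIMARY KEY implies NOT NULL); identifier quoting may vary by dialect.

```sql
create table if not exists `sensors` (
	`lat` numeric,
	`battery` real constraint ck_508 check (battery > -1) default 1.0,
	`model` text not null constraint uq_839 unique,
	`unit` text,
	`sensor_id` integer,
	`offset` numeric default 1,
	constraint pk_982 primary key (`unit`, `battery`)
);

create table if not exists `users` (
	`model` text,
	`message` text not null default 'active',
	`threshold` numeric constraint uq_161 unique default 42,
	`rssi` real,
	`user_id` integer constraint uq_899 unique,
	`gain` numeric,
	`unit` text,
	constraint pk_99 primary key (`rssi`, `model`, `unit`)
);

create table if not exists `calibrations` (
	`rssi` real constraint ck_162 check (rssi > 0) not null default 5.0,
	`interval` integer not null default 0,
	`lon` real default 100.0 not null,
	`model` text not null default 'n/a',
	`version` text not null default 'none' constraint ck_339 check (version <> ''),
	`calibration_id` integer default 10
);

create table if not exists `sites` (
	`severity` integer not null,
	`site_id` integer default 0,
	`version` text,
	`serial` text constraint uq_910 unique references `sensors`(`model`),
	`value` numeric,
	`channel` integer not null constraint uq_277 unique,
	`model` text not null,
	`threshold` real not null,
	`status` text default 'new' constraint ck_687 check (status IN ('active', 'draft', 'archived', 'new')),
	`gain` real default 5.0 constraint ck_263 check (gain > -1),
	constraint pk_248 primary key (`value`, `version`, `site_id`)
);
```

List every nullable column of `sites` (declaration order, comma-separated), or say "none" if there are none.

serial, status, gain

- severity: declared NOT NULL → not nullable.
- site_id: part of the PRIMARY KEY, which implies NOT NULL → not nullable.
- version: part of the PRIMARY KEY, which implies NOT NULL → not nullable.
- serial: a foreign key column may be NULL unless separately constrained → nullable.
- value: part of the PRIMARY KEY, which implies NOT NULL → not nullable.
- channel: declared NOT NULL → not nullable.
- model: declared NOT NULL → not nullable.
- threshold: declared NOT NULL → not nullable.
- status: CHECK does not forbid NULL (a CHECK constraint passes when its expression is NULL) → nullable.
- gain: CHECK does not forbid NULL (a CHECK constraint passes when its expression is NULL) → nullable.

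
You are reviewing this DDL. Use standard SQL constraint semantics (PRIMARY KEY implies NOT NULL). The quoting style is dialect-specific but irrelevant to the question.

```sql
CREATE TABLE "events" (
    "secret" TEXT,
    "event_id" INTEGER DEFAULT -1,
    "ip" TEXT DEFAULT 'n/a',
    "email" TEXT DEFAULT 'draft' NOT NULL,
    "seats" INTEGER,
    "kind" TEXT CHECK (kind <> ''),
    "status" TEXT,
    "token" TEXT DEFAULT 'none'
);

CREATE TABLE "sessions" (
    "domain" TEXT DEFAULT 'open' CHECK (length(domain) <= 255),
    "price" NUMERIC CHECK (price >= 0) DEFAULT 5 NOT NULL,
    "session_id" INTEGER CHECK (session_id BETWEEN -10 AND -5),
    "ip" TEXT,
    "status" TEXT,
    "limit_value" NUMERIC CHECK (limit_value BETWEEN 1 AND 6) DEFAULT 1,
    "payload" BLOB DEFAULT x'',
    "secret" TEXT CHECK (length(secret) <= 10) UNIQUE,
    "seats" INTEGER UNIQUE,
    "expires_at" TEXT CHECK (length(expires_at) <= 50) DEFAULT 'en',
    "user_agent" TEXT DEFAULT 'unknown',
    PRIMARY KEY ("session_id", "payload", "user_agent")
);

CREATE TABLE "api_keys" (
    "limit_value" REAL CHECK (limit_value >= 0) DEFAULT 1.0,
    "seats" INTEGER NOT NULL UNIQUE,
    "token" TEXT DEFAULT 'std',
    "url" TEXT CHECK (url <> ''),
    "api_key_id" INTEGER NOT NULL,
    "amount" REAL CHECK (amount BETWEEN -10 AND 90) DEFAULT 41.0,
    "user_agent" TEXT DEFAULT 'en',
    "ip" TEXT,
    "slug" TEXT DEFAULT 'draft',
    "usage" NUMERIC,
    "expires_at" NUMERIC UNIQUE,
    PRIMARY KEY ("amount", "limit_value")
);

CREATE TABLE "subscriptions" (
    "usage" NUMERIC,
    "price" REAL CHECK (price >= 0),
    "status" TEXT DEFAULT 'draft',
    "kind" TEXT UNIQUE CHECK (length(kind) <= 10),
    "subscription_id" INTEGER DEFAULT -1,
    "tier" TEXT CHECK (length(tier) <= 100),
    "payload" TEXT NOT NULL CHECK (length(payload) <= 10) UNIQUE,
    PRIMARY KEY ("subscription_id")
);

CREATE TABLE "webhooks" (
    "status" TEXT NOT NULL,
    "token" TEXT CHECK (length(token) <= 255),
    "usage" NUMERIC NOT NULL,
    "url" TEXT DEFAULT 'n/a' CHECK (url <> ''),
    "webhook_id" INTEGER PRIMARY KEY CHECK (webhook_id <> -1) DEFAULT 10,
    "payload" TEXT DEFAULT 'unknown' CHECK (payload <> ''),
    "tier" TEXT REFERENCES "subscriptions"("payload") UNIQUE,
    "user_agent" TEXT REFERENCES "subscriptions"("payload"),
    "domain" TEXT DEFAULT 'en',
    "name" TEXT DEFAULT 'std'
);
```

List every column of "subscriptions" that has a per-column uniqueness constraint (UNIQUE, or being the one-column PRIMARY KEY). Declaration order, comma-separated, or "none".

kind, subscription_id, payload

- usage: no UNIQUE or single-column PK constraint.
- price: no UNIQUE or single-column PK constraint.
- status: no UNIQUE or single-column PK constraint.
- kind: declared UNIQUE → unique.
- subscription_id: single-column PRIMARY KEY → unique.
- tier: no UNIQUE or single-column PK constraint.
- payload: declared UNIQUE → unique.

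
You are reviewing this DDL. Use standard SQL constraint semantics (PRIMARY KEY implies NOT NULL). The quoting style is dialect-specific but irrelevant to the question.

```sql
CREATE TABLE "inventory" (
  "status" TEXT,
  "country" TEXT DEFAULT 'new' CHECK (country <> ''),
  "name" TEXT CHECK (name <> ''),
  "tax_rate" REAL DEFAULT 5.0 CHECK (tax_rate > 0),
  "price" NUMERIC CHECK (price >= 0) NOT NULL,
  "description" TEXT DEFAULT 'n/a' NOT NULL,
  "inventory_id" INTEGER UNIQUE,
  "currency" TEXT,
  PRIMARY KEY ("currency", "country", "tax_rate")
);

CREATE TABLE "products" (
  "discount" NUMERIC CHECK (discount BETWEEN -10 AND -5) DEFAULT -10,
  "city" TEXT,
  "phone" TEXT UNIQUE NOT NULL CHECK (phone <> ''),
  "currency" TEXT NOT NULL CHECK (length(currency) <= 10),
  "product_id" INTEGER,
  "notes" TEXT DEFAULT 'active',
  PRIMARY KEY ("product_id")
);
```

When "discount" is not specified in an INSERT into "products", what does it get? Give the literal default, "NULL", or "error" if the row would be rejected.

discount has an explicit DEFAULT -10.
When the column is omitted from an INSERT, that default is used.

-10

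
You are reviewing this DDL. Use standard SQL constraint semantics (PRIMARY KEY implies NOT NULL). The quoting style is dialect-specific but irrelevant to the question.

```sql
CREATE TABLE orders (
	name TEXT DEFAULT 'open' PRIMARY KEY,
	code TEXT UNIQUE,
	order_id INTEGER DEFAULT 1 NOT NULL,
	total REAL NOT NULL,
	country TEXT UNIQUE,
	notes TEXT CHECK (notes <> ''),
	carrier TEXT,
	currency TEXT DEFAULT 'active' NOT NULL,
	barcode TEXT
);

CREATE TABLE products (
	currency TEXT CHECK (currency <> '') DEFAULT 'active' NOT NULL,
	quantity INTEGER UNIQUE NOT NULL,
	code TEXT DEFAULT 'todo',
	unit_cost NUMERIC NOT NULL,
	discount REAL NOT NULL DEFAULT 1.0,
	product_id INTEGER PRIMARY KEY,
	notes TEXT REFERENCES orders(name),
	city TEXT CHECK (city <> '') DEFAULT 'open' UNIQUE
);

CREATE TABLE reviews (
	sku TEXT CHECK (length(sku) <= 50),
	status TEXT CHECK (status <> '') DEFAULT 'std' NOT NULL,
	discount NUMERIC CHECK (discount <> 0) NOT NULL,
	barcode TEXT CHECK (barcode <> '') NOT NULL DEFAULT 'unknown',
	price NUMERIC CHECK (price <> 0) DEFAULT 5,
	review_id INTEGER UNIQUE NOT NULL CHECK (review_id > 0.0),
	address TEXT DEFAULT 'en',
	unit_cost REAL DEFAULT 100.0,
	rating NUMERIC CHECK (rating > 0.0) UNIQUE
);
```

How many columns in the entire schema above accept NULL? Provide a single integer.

orders: 5 nullable (code, country, notes, carrier, barcode — PK (name) and explicit NOT NULL columns excluded).
products: 3 nullable (code, notes, city — PK (product_id) and explicit NOT NULL columns excluded).
reviews: 5 nullable (sku, price, address, unit_cost, rating — PK none and explicit NOT NULL columns excluded).
Total: 5 + 3 + 5 = 13.

13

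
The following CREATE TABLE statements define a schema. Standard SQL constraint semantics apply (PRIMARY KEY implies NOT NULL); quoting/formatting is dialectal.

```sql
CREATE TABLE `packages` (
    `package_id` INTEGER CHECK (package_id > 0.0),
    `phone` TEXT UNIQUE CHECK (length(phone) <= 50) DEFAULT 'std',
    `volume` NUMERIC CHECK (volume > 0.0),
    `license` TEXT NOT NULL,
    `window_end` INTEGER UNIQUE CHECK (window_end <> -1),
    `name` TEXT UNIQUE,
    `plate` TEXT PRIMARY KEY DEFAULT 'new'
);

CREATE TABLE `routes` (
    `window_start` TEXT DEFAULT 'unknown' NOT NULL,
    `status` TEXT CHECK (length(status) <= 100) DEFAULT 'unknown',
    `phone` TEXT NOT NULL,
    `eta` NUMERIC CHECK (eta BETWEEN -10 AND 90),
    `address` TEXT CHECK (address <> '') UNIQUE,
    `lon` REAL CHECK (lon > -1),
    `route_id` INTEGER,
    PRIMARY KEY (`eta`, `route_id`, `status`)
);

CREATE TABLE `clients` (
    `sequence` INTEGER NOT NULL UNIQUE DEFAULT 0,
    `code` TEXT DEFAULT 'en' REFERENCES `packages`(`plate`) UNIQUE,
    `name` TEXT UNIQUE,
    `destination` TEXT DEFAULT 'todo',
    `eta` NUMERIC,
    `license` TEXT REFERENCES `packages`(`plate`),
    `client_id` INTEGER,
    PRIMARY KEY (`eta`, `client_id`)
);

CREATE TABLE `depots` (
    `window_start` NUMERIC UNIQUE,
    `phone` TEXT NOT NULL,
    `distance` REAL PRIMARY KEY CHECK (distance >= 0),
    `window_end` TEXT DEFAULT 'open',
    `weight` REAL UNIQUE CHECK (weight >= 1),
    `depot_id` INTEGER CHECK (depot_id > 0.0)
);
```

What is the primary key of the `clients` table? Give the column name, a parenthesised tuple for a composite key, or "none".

(eta, client_id)

A table-level PRIMARY KEY clause names 2 columns: eta, client_id.
This is a composite key — the combination is unique, not each column individually.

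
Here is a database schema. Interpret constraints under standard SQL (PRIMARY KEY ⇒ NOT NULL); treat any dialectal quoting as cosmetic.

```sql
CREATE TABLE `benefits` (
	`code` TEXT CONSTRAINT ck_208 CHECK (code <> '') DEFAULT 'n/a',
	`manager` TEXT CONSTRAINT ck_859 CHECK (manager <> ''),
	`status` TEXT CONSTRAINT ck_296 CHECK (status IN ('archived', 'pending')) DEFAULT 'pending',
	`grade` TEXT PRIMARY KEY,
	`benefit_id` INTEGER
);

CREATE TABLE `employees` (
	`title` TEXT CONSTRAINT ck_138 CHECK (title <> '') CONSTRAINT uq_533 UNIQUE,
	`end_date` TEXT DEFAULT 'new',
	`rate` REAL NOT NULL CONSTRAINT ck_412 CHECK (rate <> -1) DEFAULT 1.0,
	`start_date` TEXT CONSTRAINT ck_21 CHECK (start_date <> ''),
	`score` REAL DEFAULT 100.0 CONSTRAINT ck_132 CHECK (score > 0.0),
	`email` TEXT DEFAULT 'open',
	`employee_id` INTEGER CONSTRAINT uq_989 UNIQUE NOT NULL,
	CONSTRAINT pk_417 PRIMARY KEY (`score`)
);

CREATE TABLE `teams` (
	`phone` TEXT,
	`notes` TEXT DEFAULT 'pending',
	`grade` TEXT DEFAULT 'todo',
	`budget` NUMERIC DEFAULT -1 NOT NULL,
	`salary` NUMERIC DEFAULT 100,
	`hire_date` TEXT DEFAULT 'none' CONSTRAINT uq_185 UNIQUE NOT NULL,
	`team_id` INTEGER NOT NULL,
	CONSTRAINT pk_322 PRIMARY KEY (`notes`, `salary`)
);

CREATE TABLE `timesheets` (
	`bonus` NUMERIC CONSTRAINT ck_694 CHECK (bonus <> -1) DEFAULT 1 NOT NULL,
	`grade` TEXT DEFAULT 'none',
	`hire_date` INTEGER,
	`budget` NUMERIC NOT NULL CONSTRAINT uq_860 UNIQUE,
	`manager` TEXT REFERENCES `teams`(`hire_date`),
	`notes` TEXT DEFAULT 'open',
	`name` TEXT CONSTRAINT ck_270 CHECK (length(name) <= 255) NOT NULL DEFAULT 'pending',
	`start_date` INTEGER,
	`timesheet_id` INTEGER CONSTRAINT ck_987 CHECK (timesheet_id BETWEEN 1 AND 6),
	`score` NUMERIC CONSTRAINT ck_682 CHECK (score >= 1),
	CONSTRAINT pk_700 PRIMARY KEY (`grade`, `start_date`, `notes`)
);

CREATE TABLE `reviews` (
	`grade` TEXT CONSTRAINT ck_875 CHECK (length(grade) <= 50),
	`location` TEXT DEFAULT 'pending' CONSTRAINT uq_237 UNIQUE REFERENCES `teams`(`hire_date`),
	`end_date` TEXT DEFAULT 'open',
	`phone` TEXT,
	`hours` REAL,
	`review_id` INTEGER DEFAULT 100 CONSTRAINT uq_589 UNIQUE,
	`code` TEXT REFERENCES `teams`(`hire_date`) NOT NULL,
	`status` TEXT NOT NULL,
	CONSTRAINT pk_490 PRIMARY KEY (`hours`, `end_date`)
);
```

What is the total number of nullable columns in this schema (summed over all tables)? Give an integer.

benefits: 4 nullable (code, manager, status, benefit_id — PK (grade) and explicit NOT NULL columns excluded).
employees: 4 nullable (title, end_date, start_date, email — PK (score) and explicit NOT NULL columns excluded).
teams: 2 nullable (phone, grade — PK (notes, salary) and explicit NOT NULL columns excluded).
timesheets: 4 nullable (hire_date, manager, timesheet_id, score — PK (grade, start_date, notes) and explicit NOT NULL columns excluded).
reviews: 4 nullable (grade, location, phone, review_id — PK (hours, end_date) and explicit NOT NULL columns excluded).
Total: 4 + 4 + 2 + 4 + 4 = 18.

18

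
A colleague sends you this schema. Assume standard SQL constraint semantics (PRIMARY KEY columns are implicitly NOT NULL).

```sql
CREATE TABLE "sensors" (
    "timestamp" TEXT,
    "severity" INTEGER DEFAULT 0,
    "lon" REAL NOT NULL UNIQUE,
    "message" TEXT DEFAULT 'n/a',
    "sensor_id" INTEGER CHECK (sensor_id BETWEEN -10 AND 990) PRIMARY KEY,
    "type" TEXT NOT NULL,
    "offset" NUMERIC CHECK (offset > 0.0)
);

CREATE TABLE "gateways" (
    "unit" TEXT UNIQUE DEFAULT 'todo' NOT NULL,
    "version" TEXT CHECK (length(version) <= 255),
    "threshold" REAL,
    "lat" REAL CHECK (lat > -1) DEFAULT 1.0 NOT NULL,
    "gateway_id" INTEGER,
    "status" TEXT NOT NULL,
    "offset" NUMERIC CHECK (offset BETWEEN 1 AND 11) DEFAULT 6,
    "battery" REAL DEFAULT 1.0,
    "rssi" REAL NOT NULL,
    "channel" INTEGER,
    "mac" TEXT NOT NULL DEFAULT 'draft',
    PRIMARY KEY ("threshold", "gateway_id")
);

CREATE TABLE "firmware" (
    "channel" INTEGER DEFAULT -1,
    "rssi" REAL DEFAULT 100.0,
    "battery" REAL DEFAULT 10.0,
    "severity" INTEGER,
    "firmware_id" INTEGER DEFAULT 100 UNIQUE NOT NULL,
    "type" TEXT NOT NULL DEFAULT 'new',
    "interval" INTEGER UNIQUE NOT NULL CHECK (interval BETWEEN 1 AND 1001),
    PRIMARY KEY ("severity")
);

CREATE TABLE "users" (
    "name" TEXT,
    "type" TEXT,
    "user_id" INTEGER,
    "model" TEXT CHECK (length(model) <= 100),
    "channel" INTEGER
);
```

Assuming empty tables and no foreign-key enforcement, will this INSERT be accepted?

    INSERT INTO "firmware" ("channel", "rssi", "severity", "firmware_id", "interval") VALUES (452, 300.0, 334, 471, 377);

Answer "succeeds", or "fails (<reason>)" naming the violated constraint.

NOT NULL columns: firmware_id is supplied; interval is supplied; severity is supplied; type defaults to 'new'.
CHECK constraints: 377 satisfies (interval BETWEEN 1 AND 1001).
No constraint is violated.

succeeds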